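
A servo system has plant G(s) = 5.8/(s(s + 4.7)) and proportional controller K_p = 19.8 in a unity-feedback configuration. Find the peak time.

Closed-loop characteristic equation: s² + 4.7s + 114.8 = 0, so ω_n = 10.72 rad/s and ζ = 4.7/(2·10.72) = 0.2193.
Damped frequency ω_d = ω_n√(1−ζ²) = 10.46 rad/s, so peak time T_p = π/ω_d = 0.3 s.

T_p = 0.3 s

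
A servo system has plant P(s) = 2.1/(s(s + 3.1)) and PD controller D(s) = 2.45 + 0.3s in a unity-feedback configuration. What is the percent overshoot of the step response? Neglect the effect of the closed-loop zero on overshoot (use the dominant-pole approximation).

Forward path: (2.45 + 0.3s)·2.1/(s(s+3.1)). The closed-loop characteristic equation is s² + (3.1 + 2.1·0.3)s + 2.1·2.45 = 0.
That is s² + 3.73s + 5.145 = 0, so ω_n = 2.268 rad/s and ζ = 3.73/(2·2.268) = 0.8222.
%OS = 100·exp(−πζ/√(1−ζ²)) = 1.07%.

1.07%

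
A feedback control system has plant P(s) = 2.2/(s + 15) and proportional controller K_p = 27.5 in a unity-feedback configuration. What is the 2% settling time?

T_s ≈ 0.053 s

Closed-loop transfer function: T(s) = K_p·P(s)/(1 + K_p·P(s)) = 60.5/(s + 15 + 60.5) = 60.5/(s + 75.5).
Time constant τ = 1/75.5 = 0.01325 s, so the 2% settling time is about 4τ = 0.053 s.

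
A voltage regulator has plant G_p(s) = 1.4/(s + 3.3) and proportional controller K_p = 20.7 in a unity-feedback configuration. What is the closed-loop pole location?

s = -32.28

Closed-loop transfer function: T(s) = K_p·G_p(s)/(1 + K_p·G_p(s)) = 28.98/(s + 3.3 + 28.98) = 28.98/(s + 32.28).
The closed-loop pole is at s = −32.28.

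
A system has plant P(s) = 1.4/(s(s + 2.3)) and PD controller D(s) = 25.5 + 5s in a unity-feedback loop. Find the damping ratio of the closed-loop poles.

Forward path: (25.5 + 5s)·1.4/(s(s+2.3)). The closed-loop characteristic equation is s² + (2.3 + 1.4·5)s + 1.4·25.5 = 0.
That is s² + 9.3s + 35.7 = 0, so ω_n = 5.975 rad/s and ζ = 9.3/(2·5.975) = 0.7782.

ζ = 0.778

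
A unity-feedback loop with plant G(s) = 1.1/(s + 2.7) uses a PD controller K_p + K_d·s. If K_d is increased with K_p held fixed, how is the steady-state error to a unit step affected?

At s = 0 the derivative term contributes nothing: C(0) = K_p regardless of K_d, so K_pos = K_p·G(0) and e_ss are unchanged.

unchanged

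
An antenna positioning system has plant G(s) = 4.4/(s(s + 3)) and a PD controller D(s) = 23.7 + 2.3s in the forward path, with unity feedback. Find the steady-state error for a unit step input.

0

The open loop D(s)G(s) has a pole at the origin (type 1), so the static position error constant is infinite and e_ss = 1/(1+∞) = 0.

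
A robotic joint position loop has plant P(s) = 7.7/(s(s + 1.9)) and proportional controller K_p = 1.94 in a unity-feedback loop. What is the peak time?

Closed-loop characteristic equation: s² + 1.9s + 14.94 = 0, so ω_n = 3.865 rad/s and ζ = 1.9/(2·3.865) = 0.2458.
Damped frequency ω_d = ω_n√(1−ζ²) = 3.746 rad/s, so peak time T_p = π/ω_d = 0.839 s.

T_p = 0.839 s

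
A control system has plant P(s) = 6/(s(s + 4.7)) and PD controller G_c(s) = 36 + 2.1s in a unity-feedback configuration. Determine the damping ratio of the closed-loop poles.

Forward path: (36 + 2.1s)·6/(s(s+4.7)). The closed-loop characteristic equation is s² + (4.7 + 6·2.1)s + 6·36 = 0.
That is s² + 17.3s + 216 = 0, so ω_n = 14.7 rad/s and ζ = 17.3/(2·14.7) = 0.5886.

ζ = 0.589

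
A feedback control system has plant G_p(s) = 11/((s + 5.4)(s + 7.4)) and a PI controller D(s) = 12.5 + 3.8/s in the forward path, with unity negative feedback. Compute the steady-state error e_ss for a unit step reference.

0

The open loop D(s)G_p(s) has a pole at the origin (type 1), so the static position error constant is infinite and e_ss = 1/(1+∞) = 0.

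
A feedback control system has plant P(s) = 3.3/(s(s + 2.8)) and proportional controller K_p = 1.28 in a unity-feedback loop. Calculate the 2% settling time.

The closed-loop denominator s² + 2.8s + 4.224 gives ω_n = √4.224 = 2.055 and ζ = 2.8/(2ω_n) = 0.6812.
2% settling time T_s ≈ 4/(ζω_n) = 4/1.4 = 2.86 s.

T_s ≈ 2.86 s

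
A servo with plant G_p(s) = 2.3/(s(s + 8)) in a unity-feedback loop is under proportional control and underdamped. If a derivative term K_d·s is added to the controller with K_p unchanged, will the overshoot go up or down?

decrease

The derivative term adds K·K_d to the s-coefficient of the characteristic equation, raising 2ζω_n while ω_n is unchanged; ζ increases, so overshoot decreases.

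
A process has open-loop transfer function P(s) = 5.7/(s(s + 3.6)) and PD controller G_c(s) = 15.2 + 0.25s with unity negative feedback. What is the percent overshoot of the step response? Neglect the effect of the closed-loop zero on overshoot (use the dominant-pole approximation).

41.4%

Forward path: (15.2 + 0.25s)·5.7/(s(s+3.6)). The closed-loop characteristic equation is s² + (3.6 + 5.7·0.25)s + 5.7·15.2 = 0.
That is s² + 5.025s + 86.64 = 0, so ω_n = 9.308 rad/s and ζ = 5.025/(2·9.308) = 0.2699.
%OS = 100·exp(−πζ/√(1−ζ²)) = 41.4%.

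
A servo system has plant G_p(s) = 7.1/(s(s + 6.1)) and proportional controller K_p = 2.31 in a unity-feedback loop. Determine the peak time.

T_p = 1.18 s

From 1 + K_pG_p(s) = 0: s² + 6.1s + 16.4 = 0 ⇒ ω_n = 4.05, ζ = 0.7531.
Damped frequency ω_d = ω_n√(1−ζ²) = 2.664 rad/s, so peak time T_p = π/ω_d = 1.18 s.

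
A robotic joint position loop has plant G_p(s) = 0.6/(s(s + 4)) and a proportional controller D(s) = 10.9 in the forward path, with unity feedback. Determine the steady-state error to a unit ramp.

The loop has one pole at the origin (type 1). Velocity error constant K_v = lim_{s→0} s·D(s)G_p(s) = 10.9·0.6/4 = 1.635.
Steady-state error to a unit ramp: e_ss = 1/K_v = 0.612.

0.612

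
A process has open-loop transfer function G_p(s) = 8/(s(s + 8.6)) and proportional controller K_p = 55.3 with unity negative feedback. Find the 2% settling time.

T_s ≈ 0.93 s

The closed-loop denominator s² + 8.6s + 442.4 gives ω_n = √442.4 = 21.03 and ζ = 8.6/(2ω_n) = 0.2044.
2% settling time T_s ≈ 4/(ζω_n) = 4/4.3 = 0.93 s.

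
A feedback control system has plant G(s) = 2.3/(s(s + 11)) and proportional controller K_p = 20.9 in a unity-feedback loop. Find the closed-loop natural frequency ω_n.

ω_n = 6.93 rad/s

The closed-loop denominator is s(s+11) + 20.9·2.3 = s² + 11s + 48.07.
So ω_n² = 48.07 ⇒ ω_n = 6.933 rad/s, and ζ = 11/(2ω_n) = 0.793.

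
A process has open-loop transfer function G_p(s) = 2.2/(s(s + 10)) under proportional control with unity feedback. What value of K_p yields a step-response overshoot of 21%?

K_p = 57.4

From %OS = 100·exp(−πζ/√(1−ζ²)) = 21%, ζ = −ln(0.21)/√(π²+ln²(0.21)) = 0.4449.
Characteristic equation s² + 10s + 2.2K_p = 0 gives ζ = 10/(2√(2.2K_p)).
Setting ζ = 0.4449: √(2.2K_p) = 10/(2·0.4449) = 11.24, so K_p = 126.3/2.2 = 57.4.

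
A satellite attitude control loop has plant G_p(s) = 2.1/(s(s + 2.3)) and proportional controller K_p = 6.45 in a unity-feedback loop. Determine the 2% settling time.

The closed-loop denominator s² + 2.3s + 13.55 gives ω_n = √13.55 = 3.68 and ζ = 2.3/(2ω_n) = 0.3125.
2% settling time T_s ≈ 4/(ζω_n) = 4/1.15 = 3.48 s.

T_s ≈ 3.48 s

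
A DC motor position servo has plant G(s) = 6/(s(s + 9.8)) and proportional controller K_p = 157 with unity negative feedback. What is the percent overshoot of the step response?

From 1 + K_pG(s) = 0: s² + 9.8s + 942 = 0 ⇒ ω_n = 30.69, ζ = 0.1597.
%OS = 100·exp(−πζ/√(1−ζ²)) = 100·exp(−π·0.1597/√0.9745) = 60.2%.

60.2%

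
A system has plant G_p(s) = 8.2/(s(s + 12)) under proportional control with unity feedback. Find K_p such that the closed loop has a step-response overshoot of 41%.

From %OS = 100·exp(−πζ/√(1−ζ²)) = 41%, ζ = −ln(0.41)/√(π²+ln²(0.41)) = 0.273.
Characteristic equation s² + 12s + 8.2K_p = 0 gives ζ = 12/(2√(8.2K_p)).
Setting ζ = 0.273: √(8.2K_p) = 12/(2·0.273) = 21.98, so K_p = 483/8.2 = 58.9.

K_p = 58.9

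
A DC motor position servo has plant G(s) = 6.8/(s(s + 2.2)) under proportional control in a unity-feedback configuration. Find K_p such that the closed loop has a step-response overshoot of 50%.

From %OS = 100·exp(−πζ/√(1−ζ²)) = 50%, ζ = −ln(0.5)/√(π²+ln²(0.5)) = 0.2155.
Characteristic equation s² + 2.2s + 6.8K_p = 0 gives ζ = 2.2/(2√(6.8K_p)).
Setting ζ = 0.2155: √(6.8K_p) = 2.2/(2·0.2155) = 5.106, so K_p = 26.07/6.8 = 3.83.

K_p = 3.83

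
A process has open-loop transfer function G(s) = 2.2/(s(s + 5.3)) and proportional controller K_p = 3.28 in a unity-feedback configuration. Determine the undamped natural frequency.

ω_n = 2.69 rad/s

1 + K_p·G(s) = 0 gives s² + 5.3s + 7.216 = 0.
Matching s² + 2ζω_n s + ω_n²: ω_n = √7.216 = 2.686 rad/s and 2ζω_n = 5.3, so ζ = 5.3/(2·2.686) = 0.987.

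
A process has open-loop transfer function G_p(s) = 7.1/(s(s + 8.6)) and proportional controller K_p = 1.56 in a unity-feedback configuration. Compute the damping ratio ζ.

ζ = 1.29

The closed-loop denominator is s(s+8.6) + 1.56·7.1 = s² + 8.6s + 11.08.
So ω_n² = 11.08 ⇒ ω_n = 3.328 rad/s, and ζ = 8.6/(2ω_n) = 1.29.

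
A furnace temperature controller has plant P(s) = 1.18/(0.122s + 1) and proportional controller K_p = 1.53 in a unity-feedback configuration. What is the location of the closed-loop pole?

Closed loop: T(s) = K_p·P/(1+K_p·P) = 1.805/(0.122s + 1 + 1.805), with pole at s = −(1 + 1.805)/0.122 = −23.

s = -23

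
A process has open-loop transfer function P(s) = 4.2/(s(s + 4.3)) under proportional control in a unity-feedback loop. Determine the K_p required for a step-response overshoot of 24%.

K_p = 6.43

From %OS = 100·exp(−πζ/√(1−ζ²)) = 24%, ζ = −ln(0.24)/√(π²+ln²(0.24)) = 0.4136.
Characteristic equation s² + 4.3s + 4.2K_p = 0 gives ζ = 4.3/(2√(4.2K_p)).
Setting ζ = 0.4136: √(4.2K_p) = 4.3/(2·0.4136) = 5.198, so K_p = 27.02/4.2 = 6.43.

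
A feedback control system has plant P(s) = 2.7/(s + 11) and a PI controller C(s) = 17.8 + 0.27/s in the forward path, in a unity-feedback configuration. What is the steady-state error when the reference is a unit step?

0

The open loop C(s)P(s) has a pole at the origin (type 1), so the static position error constant is infinite and e_ss = 1/(1+∞) = 0.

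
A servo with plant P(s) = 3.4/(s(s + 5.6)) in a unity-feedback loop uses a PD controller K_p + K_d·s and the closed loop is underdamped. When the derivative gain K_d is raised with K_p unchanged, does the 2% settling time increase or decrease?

Characteristic equation s² + (5.6 + 3.4K_d)s + 3.4K_p = 0: raising K_d increases ζω_n = (5.6+3.4K_d)/2 while the loop stays underdamped, so T_s ≈ 4/(ζω_n) decreases.

decrease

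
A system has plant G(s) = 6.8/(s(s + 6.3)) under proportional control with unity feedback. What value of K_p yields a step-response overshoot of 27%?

From %OS = 100·exp(−πζ/√(1−ζ²)) = 27%, ζ = −ln(0.27)/√(π²+ln²(0.27)) = 0.3847.
Characteristic equation s² + 6.3s + 6.8K_p = 0 gives ζ = 6.3/(2√(6.8K_p)).
Setting ζ = 0.3847: √(6.8K_p) = 6.3/(2·0.3847) = 8.188, so K_p = 67.05/6.8 = 9.86.

K_p = 9.86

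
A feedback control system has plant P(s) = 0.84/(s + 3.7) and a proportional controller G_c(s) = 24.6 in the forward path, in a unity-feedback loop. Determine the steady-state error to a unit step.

The loop is type 0. Static position error constant K_pos = G_c(0)·P(0) = 24.6·0.227 = 5.585.
Steady-state error to a unit step: e_ss = 1/(1+K_pos) = 1/6.585 = 0.152.

0.152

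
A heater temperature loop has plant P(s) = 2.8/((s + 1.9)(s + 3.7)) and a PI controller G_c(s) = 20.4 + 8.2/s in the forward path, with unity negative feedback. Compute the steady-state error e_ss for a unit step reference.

The open loop G_c(s)P(s) has a pole at the origin (type 1), so the static position error constant is infinite and e_ss = 1/(1+∞) = 0.

0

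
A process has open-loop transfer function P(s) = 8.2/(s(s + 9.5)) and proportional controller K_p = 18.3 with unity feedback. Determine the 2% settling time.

T_s ≈ 0.842 s

Closed-loop characteristic equation: s² + 9.5s + 150.1 = 0, so ω_n = 12.25 rad/s and ζ = 9.5/(2·12.25) = 0.3878.
2% settling time T_s ≈ 4/(ζω_n) = 4/4.75 = 0.842 s.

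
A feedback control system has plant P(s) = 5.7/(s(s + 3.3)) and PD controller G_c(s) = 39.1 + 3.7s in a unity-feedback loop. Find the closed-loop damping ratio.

Forward path: (39.1 + 3.7s)·5.7/(s(s+3.3)). The closed-loop characteristic equation is s² + (3.3 + 5.7·3.7)s + 5.7·39.1 = 0.
That is s² + 24.39s + 222.9 = 0, so ω_n = 14.93 rad/s and ζ = 24.39/(2·14.93) = 0.8169.

ζ = 0.817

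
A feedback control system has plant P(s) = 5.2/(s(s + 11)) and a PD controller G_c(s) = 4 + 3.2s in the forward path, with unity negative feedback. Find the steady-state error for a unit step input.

The open loop G_c(s)P(s) has a pole at the origin (type 1), so the static position error constant is infinite and e_ss = 1/(1+∞) = 0.

0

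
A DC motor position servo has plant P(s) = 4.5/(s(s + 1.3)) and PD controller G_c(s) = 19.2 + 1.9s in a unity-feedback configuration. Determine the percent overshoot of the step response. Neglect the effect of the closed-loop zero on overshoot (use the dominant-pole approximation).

14%

Forward path: (19.2 + 1.9s)·4.5/(s(s+1.3)). The closed-loop characteristic equation is s² + (1.3 + 4.5·1.9)s + 4.5·19.2 = 0.
That is s² + 9.85s + 86.4 = 0, so ω_n = 9.295 rad/s and ζ = 9.85/(2·9.295) = 0.5298.
%OS = 100·exp(−πζ/√(1−ζ²)) = 14%.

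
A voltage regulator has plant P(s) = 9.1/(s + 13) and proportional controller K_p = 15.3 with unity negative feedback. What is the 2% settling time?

Closed-loop transfer function: T(s) = K_p·P(s)/(1 + K_p·P(s)) = 139.2/(s + 13 + 139.2) = 139.2/(s + 152.2).
Time constant τ = 1/152.2 = 0.006569 s, so the 2% settling time is about 4τ = 0.0263 s.

T_s ≈ 0.0263 s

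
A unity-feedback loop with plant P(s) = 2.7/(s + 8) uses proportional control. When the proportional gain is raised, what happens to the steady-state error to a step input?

decrease

e_ss = 1/(1 + K_p·P(0)); a larger K_p raises the denominator, so e_ss decreases.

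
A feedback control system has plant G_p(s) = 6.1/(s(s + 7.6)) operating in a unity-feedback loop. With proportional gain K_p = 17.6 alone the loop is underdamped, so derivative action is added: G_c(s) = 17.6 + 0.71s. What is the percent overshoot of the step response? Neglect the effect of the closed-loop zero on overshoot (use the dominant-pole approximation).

Forward path: (17.6 + 0.71s)·6.1/(s(s+7.6)). The closed-loop characteristic equation is s² + (7.6 + 6.1·0.71)s + 6.1·17.6 = 0.
That is s² + 11.93s + 107.4 = 0, so ω_n = 10.36 rad/s and ζ = 11.93/(2·10.36) = 0.5757.
%OS = 100·exp(−πζ/√(1−ζ²)) = 10.9%.

10.9%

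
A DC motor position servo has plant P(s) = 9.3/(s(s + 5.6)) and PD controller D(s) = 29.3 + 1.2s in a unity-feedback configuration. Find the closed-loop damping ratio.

Forward path: (29.3 + 1.2s)·9.3/(s(s+5.6)). The closed-loop characteristic equation is s² + (5.6 + 9.3·1.2)s + 9.3·29.3 = 0.
That is s² + 16.76s + 272.5 = 0, so ω_n = 16.51 rad/s and ζ = 16.76/(2·16.51) = 0.5077.

ζ = 0.508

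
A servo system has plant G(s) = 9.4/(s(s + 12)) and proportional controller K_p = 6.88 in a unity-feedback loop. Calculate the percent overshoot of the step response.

From 1 + K_pG(s) = 0: s² + 12s + 64.67 = 0 ⇒ ω_n = 8.042, ζ = 0.7461.
%OS = 100·exp(−πζ/√(1−ζ²)) = 100·exp(−π·0.7461/√0.4433) = 2.96%.

2.96%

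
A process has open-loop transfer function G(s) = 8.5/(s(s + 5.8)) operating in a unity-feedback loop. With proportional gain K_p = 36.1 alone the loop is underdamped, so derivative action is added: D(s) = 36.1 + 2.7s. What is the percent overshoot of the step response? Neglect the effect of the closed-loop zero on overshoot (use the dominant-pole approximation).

1.1%

Forward path: (36.1 + 2.7s)·8.5/(s(s+5.8)). The closed-loop characteristic equation is s² + (5.8 + 8.5·2.7)s + 8.5·36.1 = 0.
That is s² + 28.75s + 306.9 = 0, so ω_n = 17.52 rad/s and ζ = 28.75/(2·17.52) = 0.8206.
%OS = 100·exp(−πζ/√(1−ζ²)) = 1.1%.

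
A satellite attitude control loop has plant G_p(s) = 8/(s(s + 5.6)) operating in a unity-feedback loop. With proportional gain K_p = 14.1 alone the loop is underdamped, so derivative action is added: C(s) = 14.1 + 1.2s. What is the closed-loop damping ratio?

Forward path: (14.1 + 1.2s)·8/(s(s+5.6)). The closed-loop characteristic equation is s² + (5.6 + 8·1.2)s + 8·14.1 = 0.
That is s² + 15.2s + 112.8 = 0, so ω_n = 10.62 rad/s and ζ = 15.2/(2·10.62) = 0.7156.

ζ = 0.716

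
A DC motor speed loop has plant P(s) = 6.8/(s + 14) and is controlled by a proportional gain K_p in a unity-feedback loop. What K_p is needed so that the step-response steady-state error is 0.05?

K_p = 39.1

The loop is type 0, so e_ss(step) = 1/(1 + K_pos) with K_pos = K_p·P(0).
P(0) = 0.4857. Require 1/(1 + K_p·0.4857) = 0.05, so 1 + 0.4857·K_p = 20.
K_p = (20 − 1)/0.4857 = 39.1.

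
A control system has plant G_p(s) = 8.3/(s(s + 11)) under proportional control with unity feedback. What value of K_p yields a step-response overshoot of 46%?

From %OS = 100·exp(−πζ/√(1−ζ²)) = 46%, ζ = −ln(0.46)/√(π²+ln²(0.46)) = 0.24.
Characteristic equation s² + 11s + 8.3K_p = 0 gives ζ = 11/(2√(8.3K_p)).
Setting ζ = 0.24: √(8.3K_p) = 11/(2·0.24) = 22.92, so K_p = 525.4/8.3 = 63.3.

K_p = 63.3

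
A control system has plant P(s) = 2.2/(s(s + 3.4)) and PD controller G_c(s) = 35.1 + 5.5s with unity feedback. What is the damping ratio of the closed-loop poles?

Forward path: (35.1 + 5.5s)·2.2/(s(s+3.4)). The closed-loop characteristic equation is s² + (3.4 + 2.2·5.5)s + 2.2·35.1 = 0.
That is s² + 15.5s + 77.22 = 0, so ω_n = 8.787 rad/s and ζ = 15.5/(2·8.787) = 0.8819.

ζ = 0.882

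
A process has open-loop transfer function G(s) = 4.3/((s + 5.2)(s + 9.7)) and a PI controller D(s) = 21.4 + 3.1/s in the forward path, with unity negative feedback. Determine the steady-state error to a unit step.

0

The open loop D(s)G(s) has a pole at the origin (type 1), so the static position error constant is infinite and e_ss = 1/(1+∞) = 0.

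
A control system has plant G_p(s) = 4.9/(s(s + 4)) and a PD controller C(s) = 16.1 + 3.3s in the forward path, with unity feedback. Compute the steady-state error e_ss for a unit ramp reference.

0.0507

The loop has one pole at the origin (type 1). Velocity error constant K_v = lim_{s→0} s·C(s)G_p(s) = 16.1·4.9/4 = 19.72.
Steady-state error to a unit ramp: e_ss = 1/K_v = 0.0507.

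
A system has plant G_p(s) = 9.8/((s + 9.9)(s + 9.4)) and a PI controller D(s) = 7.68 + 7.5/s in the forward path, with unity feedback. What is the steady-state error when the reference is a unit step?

0

The open loop D(s)G_p(s) has a pole at the origin (type 1), so the static position error constant is infinite and e_ss = 1/(1+∞) = 0.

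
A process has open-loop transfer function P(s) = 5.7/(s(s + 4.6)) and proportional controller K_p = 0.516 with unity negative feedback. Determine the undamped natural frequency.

With unity feedback the closed-loop characteristic equation is s² + 4.6s + 0.516·5.7 = s² + 4.6s + 2.941 = 0.
So ω_n² = 2.941 ⇒ ω_n = 1.715 rad/s, and ζ = 4.6/(2ω_n) = 1.34.

ω_n = 1.71 rad/s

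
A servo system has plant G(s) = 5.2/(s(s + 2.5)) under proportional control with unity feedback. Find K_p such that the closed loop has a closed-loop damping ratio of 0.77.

K_p = 0.507

Closed-loop characteristic equation: s² + 2.5s + K_p·5.2 = 0.
So ω_n = √(5.2K_p) and 2ζω_n = 2.5, giving ζ = 2.5/(2√(5.2K_p)).
Setting ζ = 0.77: √(5.2K_p) = 2.5/(2·0.77) = 1.623, so K_p = 2.635/5.2 = 0.507.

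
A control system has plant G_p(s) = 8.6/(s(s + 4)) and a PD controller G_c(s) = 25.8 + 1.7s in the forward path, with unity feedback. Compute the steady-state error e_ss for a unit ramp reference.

The loop has one pole at the origin (type 1). Velocity error constant K_v = lim_{s→0} s·G_c(s)G_p(s) = 25.8·8.6/4 = 55.47.
Steady-state error to a unit ramp: e_ss = 1/K_v = 0.018.

0.018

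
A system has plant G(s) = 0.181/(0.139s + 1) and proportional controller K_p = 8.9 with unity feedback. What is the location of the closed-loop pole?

s = -18.78

Closed loop: T(s) = K_p·G/(1+K_p·G) = 1.611/(0.139s + 1 + 1.611), with pole at s = −(1 + 1.611)/0.139 = −18.78.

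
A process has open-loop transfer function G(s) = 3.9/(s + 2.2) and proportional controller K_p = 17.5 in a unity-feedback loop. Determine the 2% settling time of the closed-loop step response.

T_s ≈ 0.0568 s

Closed-loop transfer function: T(s) = K_p·G(s)/(1 + K_p·G(s)) = 68.25/(s + 2.2 + 68.25) = 68.25/(s + 70.45).
Time constant τ = 1/70.45 = 0.01419 s, so the 2% settling time is about 4τ = 0.0568 s.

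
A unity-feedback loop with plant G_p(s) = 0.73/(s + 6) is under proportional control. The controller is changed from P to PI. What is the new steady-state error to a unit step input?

0

The integrator makes K_pos = lim_{s→0} C(s)G(s) infinite, so e_ss = 1/(1+K_pos) = 0.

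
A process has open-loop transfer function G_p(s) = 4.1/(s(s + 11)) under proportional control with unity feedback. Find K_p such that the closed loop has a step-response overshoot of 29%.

K_p = 54.9

From %OS = 100·exp(−πζ/√(1−ζ²)) = 29%, ζ = −ln(0.29)/√(π²+ln²(0.29)) = 0.3666.
Characteristic equation s² + 11s + 4.1K_p = 0 gives ζ = 11/(2√(4.1K_p)).
Setting ζ = 0.3666: √(4.1K_p) = 11/(2·0.3666) = 15, so K_p = 225.1/4.1 = 54.9.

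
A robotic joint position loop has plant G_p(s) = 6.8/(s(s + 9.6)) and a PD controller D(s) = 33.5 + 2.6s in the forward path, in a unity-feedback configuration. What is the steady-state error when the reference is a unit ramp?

0.0421

The loop has one pole at the origin (type 1). Velocity error constant K_v = lim_{s→0} s·D(s)G_p(s) = 33.5·6.8/9.6 = 23.73.
Steady-state error to a unit ramp: e_ss = 1/K_v = 0.0421.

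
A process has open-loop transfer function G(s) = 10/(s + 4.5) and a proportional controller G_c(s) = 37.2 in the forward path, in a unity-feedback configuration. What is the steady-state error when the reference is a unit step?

The loop is type 0. Static position error constant K_pos = G_c(0)·G(0) = 37.2·2.222 = 82.67.
Steady-state error to a unit step: e_ss = 1/(1+K_pos) = 1/83.67 = 0.012.

0.012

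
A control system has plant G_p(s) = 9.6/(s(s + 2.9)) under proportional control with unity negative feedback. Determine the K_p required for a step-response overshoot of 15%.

From %OS = 100·exp(−πζ/√(1−ζ²)) = 15%, ζ = −ln(0.15)/√(π²+ln²(0.15)) = 0.5169.
Characteristic equation s² + 2.9s + 9.6K_p = 0 gives ζ = 2.9/(2√(9.6K_p)).
Setting ζ = 0.5169: √(9.6K_p) = 2.9/(2·0.5169) = 2.805, so K_p = 7.868/9.6 = 0.82.

K_p = 0.82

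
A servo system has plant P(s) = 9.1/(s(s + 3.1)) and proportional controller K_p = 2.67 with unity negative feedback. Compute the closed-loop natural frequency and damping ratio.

1 + K_p·P(s) = 0 gives s² + 3.1s + 24.3 = 0.
Matching s² + 2ζω_n s + ω_n²: ω_n = √24.3 = 4.929 rad/s and 2ζω_n = 3.1, so ζ = 3.1/(2·4.929) = 0.314.

ω_n = 4.93 rad/s, ζ = 0.314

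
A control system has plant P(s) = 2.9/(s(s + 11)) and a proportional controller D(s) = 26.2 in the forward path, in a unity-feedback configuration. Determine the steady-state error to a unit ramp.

The loop has one pole at the origin (type 1). Velocity error constant K_v = lim_{s→0} s·D(s)P(s) = 26.2·2.9/11 = 6.907.
Steady-state error to a unit ramp: e_ss = 1/K_v = 0.145.

0.145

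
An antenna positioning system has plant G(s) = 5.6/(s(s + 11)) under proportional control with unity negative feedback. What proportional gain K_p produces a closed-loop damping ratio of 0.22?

K_p = 112

Closed-loop characteristic equation: s² + 11s + K_p·5.6 = 0.
So ω_n = √(5.6K_p) and 2ζω_n = 11, giving ζ = 11/(2√(5.6K_p)).
Setting ζ = 0.22: √(5.6K_p) = 11/(2·0.22) = 25, so K_p = 625/5.6 = 112.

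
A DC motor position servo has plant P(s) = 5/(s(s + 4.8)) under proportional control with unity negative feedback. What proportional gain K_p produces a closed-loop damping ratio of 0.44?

K_p = 5.95

Closed-loop characteristic equation: s² + 4.8s + K_p·5 = 0.
So ω_n = √(5K_p) and 2ζω_n = 4.8, giving ζ = 4.8/(2√(5K_p)).
Setting ζ = 0.44: √(5K_p) = 4.8/(2·0.44) = 5.455, so K_p = 29.75/5 = 5.95.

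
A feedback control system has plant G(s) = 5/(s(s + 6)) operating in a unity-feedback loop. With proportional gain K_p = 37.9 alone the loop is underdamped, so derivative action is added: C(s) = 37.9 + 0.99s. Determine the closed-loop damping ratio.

ζ = 0.398

Forward path: (37.9 + 0.99s)·5/(s(s+6)). The closed-loop characteristic equation is s² + (6 + 5·0.99)s + 5·37.9 = 0.
That is s² + 10.95s + 189.5 = 0, so ω_n = 13.77 rad/s and ζ = 10.95/(2·13.77) = 0.3977.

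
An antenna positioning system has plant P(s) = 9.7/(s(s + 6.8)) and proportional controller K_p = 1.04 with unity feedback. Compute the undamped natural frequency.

1 + K_p·P(s) = 0 gives s² + 6.8s + 10.09 = 0.
Matching s² + 2ζω_n s + ω_n²: ω_n = √10.09 = 3.176 rad/s and 2ζω_n = 6.8, so ζ = 6.8/(2·3.176) = 1.07.

ω_n = 3.18 rad/s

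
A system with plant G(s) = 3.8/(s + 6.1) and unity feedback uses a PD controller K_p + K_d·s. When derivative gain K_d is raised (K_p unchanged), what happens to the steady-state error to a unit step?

unchanged

K_d affects only the transient (the s-coefficient); the DC loop gain, and hence e_ss, depends only on K_p.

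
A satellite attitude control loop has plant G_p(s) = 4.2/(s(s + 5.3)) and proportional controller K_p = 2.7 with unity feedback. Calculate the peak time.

Closed-loop characteristic equation: s² + 5.3s + 11.34 = 0, so ω_n = 3.367 rad/s and ζ = 5.3/(2·3.367) = 0.7869.
Damped frequency ω_d = ω_n√(1−ζ²) = 2.078 rad/s, so peak time T_p = π/ω_d = 1.51 s.

T_p = 1.51 s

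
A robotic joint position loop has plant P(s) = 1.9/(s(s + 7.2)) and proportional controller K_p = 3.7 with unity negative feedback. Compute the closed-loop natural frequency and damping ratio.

The closed-loop denominator is s(s+7.2) + 3.7·1.9 = s² + 7.2s + 7.03.
So ω_n² = 7.03 ⇒ ω_n = 2.651 rad/s, and ζ = 7.2/(2ω_n) = 1.36.

ω_n = 2.65 rad/s, ζ = 1.36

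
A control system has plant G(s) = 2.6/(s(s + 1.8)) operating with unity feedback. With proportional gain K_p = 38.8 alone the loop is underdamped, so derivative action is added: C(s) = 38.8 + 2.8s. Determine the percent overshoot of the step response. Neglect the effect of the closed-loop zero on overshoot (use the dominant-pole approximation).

20.4%

Forward path: (38.8 + 2.8s)·2.6/(s(s+1.8)). The closed-loop characteristic equation is s² + (1.8 + 2.6·2.8)s + 2.6·38.8 = 0.
That is s² + 9.08s + 100.9 = 0, so ω_n = 10.04 rad/s and ζ = 9.08/(2·10.04) = 0.452.
%OS = 100·exp(−πζ/√(1−ζ²)) = 20.4%.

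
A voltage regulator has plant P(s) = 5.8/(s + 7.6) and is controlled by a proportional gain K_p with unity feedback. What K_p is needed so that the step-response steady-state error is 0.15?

K_p = 7.43

Steady-state error for a unit step on this type-0 loop is 1/(1 + K_p·P(0)).
P(0) = 0.7632. Require 1/(1 + K_p·0.7632) = 0.15, so 1 + 0.7632·K_p = 6.667.
K_p = (6.667 − 1)/0.7632 = 7.43.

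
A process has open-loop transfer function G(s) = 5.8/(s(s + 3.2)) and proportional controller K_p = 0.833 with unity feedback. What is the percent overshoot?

3.56%

Closed-loop characteristic equation: s² + 3.2s + 4.831 = 0, so ω_n = 2.198 rad/s and ζ = 3.2/(2·2.198) = 0.7279.
%OS = 100·exp(−πζ/√(1−ζ²)) = 100·exp(−π·0.7279/√0.4701) = 3.56%.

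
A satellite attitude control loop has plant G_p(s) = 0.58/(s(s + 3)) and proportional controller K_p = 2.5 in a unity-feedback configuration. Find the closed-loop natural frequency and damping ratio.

With unity feedback the closed-loop characteristic equation is s² + 3s + 2.5·0.58 = s² + 3s + 1.45 = 0.
Matching s² + 2ζω_n s + ω_n²: ω_n = √1.45 = 1.204 rad/s and 2ζω_n = 3, so ζ = 3/(2·1.204) = 1.25.

ω_n = 1.2 rad/s, ζ = 1.25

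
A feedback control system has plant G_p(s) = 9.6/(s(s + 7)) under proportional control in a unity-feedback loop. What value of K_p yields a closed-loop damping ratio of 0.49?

K_p = 5.31

Closed-loop characteristic equation: s² + 7s + K_p·9.6 = 0.
So ω_n = √(9.6K_p) and 2ζω_n = 7, giving ζ = 7/(2√(9.6K_p)).
Setting ζ = 0.49: √(9.6K_p) = 7/(2·0.49) = 7.143, so K_p = 51.02/9.6 = 5.31.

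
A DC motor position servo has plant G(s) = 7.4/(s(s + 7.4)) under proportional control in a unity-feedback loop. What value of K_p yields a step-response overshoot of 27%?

From %OS = 100·exp(−πζ/√(1−ζ²)) = 27%, ζ = −ln(0.27)/√(π²+ln²(0.27)) = 0.3847.
Characteristic equation s² + 7.4s + 7.4K_p = 0 gives ζ = 7.4/(2√(7.4K_p)).
Setting ζ = 0.3847: √(7.4K_p) = 7.4/(2·0.3847) = 9.618, so K_p = 92.5/7.4 = 12.5.

K_p = 12.5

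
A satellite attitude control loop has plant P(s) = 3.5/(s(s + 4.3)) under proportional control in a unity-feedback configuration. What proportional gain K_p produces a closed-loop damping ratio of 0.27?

Closed-loop characteristic equation: s² + 4.3s + K_p·3.5 = 0.
So ω_n = √(3.5K_p) and 2ζω_n = 4.3, giving ζ = 4.3/(2√(3.5K_p)).
Setting ζ = 0.27: √(3.5K_p) = 4.3/(2·0.27) = 7.963, so K_p = 63.41/3.5 = 18.1.

K_p = 18.1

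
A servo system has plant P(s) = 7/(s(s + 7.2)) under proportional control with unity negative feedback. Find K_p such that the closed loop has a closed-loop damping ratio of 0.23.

K_p = 35

Closed-loop characteristic equation: s² + 7.2s + K_p·7 = 0.
So ω_n = √(7K_p) and 2ζω_n = 7.2, giving ζ = 7.2/(2√(7K_p)).
Setting ζ = 0.23: √(7K_p) = 7.2/(2·0.23) = 15.65, so K_p = 245/7 = 35.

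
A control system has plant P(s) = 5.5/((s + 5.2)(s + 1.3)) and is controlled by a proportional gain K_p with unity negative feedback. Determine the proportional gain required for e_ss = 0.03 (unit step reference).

K_p = 39.7

For a type-0 loop with proportional control, e_ss = 1/(1 + K_p·P(0)).
P(0) = 0.8136. Require 1/(1 + K_p·0.8136) = 0.03, so 1 + 0.8136·K_p = 33.33.
K_p = (33.33 − 1)/0.8136 = 39.7.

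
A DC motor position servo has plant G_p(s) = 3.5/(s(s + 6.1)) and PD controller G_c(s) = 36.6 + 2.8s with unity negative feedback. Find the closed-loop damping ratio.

Forward path: (36.6 + 2.8s)·3.5/(s(s+6.1)). The closed-loop characteristic equation is s² + (6.1 + 3.5·2.8)s + 3.5·36.6 = 0.
That is s² + 15.9s + 128.1 = 0, so ω_n = 11.32 rad/s and ζ = 15.9/(2·11.32) = 0.7024.

ζ = 0.702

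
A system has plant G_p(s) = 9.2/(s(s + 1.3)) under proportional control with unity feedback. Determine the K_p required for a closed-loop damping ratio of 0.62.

K_p = 0.119

Closed-loop characteristic equation: s² + 1.3s + K_p·9.2 = 0.
So ω_n = √(9.2K_p) and 2ζω_n = 1.3, giving ζ = 1.3/(2√(9.2K_p)).
Setting ζ = 0.62: √(9.2K_p) = 1.3/(2·0.62) = 1.048, so K_p = 1.099/9.2 = 0.119.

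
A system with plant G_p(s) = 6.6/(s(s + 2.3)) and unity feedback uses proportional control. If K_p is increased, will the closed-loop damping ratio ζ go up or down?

ζ = 2.3/(2√(6.6K_p)); increasing K_p raises the denominator, so ζ falls.

decrease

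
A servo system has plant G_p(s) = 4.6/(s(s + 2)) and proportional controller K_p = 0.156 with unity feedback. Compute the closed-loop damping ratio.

ζ = 1.18

With unity feedback the closed-loop characteristic equation is s² + 2s + 0.156·4.6 = s² + 2s + 0.7176 = 0.
So ω_n² = 0.7176 ⇒ ω_n = 0.8471 rad/s, and ζ = 2/(2ω_n) = 1.18.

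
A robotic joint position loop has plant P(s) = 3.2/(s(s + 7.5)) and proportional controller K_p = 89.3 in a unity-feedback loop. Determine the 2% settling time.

Closed-loop characteristic equation: s² + 7.5s + 285.8 = 0, so ω_n = 16.9 rad/s and ζ = 7.5/(2·16.9) = 0.2218.
2% settling time T_s ≈ 4/(ζω_n) = 4/3.75 = 1.07 s.

T_s ≈ 1.07 s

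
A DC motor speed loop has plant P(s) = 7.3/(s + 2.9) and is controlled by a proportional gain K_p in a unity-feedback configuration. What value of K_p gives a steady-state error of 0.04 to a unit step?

For a type-0 loop with proportional control, e_ss = 1/(1 + K_p·P(0)).
P(0) = 2.517. Require 1/(1 + K_p·2.517) = 0.04, so 1 + 2.517·K_p = 25.
K_p = (25 − 1)/2.517 = 9.53.

K_p = 9.53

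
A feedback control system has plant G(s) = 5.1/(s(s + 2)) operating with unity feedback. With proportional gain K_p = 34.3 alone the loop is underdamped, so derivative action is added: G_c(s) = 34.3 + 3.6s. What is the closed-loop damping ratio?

ζ = 0.77

Forward path: (34.3 + 3.6s)·5.1/(s(s+2)). The closed-loop characteristic equation is s² + (2 + 5.1·3.6)s + 5.1·34.3 = 0.
That is s² + 20.36s + 174.9 = 0, so ω_n = 13.23 rad/s and ζ = 20.36/(2·13.23) = 0.7697.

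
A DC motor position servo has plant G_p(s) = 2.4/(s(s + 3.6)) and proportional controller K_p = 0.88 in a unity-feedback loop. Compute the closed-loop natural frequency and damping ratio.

ω_n = 1.45 rad/s, ζ = 1.24

The closed-loop denominator is s(s+3.6) + 0.88·2.4 = s² + 3.6s + 2.112.
Matching s² + 2ζω_n s + ω_n²: ω_n = √2.112 = 1.453 rad/s and 2ζω_n = 3.6, so ζ = 3.6/(2·1.453) = 1.24.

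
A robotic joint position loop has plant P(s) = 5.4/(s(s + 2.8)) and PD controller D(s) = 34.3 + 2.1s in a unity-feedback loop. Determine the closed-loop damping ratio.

ζ = 0.519

Forward path: (34.3 + 2.1s)·5.4/(s(s+2.8)). The closed-loop characteristic equation is s² + (2.8 + 5.4·2.1)s + 5.4·34.3 = 0.
That is s² + 14.14s + 185.2 = 0, so ω_n = 13.61 rad/s and ζ = 14.14/(2·13.61) = 0.5195.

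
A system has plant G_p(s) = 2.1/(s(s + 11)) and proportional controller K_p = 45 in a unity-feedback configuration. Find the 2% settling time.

From 1 + K_pG_p(s) = 0: s² + 11s + 94.5 = 0 ⇒ ω_n = 9.721, ζ = 0.5658.
2% settling time T_s ≈ 4/(ζω_n) = 4/5.5 = 0.727 s.

T_s ≈ 0.727 s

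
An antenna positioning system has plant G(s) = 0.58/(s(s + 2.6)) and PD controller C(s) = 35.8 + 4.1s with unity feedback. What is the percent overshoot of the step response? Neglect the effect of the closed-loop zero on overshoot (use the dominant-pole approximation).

12.9%

Forward path: (35.8 + 4.1s)·0.58/(s(s+2.6)). The closed-loop characteristic equation is s² + (2.6 + 0.58·4.1)s + 0.58·35.8 = 0.
That is s² + 4.978s + 20.76 = 0, so ω_n = 4.557 rad/s and ζ = 4.978/(2·4.557) = 0.5462.
%OS = 100·exp(−πζ/√(1−ζ²)) = 12.9%.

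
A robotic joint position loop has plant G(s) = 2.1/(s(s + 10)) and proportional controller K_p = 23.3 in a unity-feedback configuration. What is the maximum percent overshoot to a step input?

4.03%

The closed-loop denominator s² + 10s + 48.93 gives ω_n = √48.93 = 6.995 and ζ = 10/(2ω_n) = 0.7148.
%OS = 100·exp(−πζ/√(1−ζ²)) = 100·exp(−π·0.7148/√0.4891) = 4.03%.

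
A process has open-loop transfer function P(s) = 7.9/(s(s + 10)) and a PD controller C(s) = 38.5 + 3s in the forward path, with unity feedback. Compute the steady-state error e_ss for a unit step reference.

0

The open loop C(s)P(s) has a pole at the origin (type 1), so the static position error constant is infinite and e_ss = 1/(1+∞) = 0.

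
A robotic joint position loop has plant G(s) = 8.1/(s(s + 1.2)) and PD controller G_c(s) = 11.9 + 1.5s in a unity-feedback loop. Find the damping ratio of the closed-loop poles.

ζ = 0.68

Forward path: (11.9 + 1.5s)·8.1/(s(s+1.2)). The closed-loop characteristic equation is s² + (1.2 + 8.1·1.5)s + 8.1·11.9 = 0.
That is s² + 13.35s + 96.39 = 0, so ω_n = 9.818 rad/s and ζ = 13.35/(2·9.818) = 0.6799.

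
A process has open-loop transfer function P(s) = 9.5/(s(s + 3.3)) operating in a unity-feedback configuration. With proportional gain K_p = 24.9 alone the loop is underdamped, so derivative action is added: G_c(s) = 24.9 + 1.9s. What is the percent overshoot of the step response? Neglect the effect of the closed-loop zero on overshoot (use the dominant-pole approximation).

4.84%

Forward path: (24.9 + 1.9s)·9.5/(s(s+3.3)). The closed-loop characteristic equation is s² + (3.3 + 9.5·1.9)s + 9.5·24.9 = 0.
That is s² + 21.35s + 236.5 = 0, so ω_n = 15.38 rad/s and ζ = 21.35/(2·15.38) = 0.6941.
%OS = 100·exp(−πζ/√(1−ζ²)) = 4.84%.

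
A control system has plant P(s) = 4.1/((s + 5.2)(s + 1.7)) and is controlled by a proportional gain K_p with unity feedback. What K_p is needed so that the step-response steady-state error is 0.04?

K_p = 51.7

Steady-state error for a unit step on this type-0 loop is 1/(1 + K_p·P(0)).
P(0) = 0.4638. Require 1/(1 + K_p·0.4638) = 0.04, so 1 + 0.4638·K_p = 25.
K_p = (25 − 1)/0.4638 = 51.7.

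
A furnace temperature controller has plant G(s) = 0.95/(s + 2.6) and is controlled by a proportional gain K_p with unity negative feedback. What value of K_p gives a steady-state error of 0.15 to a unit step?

Steady-state error for a unit step on this type-0 loop is 1/(1 + K_p·G(0)).
G(0) = 0.3654. Require 1/(1 + K_p·0.3654) = 0.15, so 1 + 0.3654·K_p = 6.667.
K_p = (6.667 − 1)/0.3654 = 15.5.

K_p = 15.5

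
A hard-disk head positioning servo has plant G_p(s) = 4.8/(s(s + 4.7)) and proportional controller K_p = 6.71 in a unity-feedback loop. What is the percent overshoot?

24%

The closed-loop denominator s² + 4.7s + 32.21 gives ω_n = √32.21 = 5.675 and ζ = 4.7/(2ω_n) = 0.4141.
%OS = 100·exp(−πζ/√(1−ζ²)) = 100·exp(−π·0.4141/√0.8285) = 24%.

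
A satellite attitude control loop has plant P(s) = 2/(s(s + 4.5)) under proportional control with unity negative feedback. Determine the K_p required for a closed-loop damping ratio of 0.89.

Closed-loop characteristic equation: s² + 4.5s + K_p·2 = 0.
So ω_n = √(2K_p) and 2ζω_n = 4.5, giving ζ = 4.5/(2√(2K_p)).
Setting ζ = 0.89: √(2K_p) = 4.5/(2·0.89) = 2.528, so K_p = 6.391/2 = 3.2.

K_p = 3.2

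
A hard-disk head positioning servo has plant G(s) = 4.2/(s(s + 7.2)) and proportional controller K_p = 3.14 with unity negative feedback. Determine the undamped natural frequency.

With unity feedback the closed-loop characteristic equation is s² + 7.2s + 3.14·4.2 = s² + 7.2s + 13.19 = 0.
So ω_n² = 13.19 ⇒ ω_n = 3.632 rad/s, and ζ = 7.2/(2ω_n) = 0.991.

ω_n = 3.63 rad/s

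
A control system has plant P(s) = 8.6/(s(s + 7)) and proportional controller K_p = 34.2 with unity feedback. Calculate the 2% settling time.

The closed-loop denominator s² + 7s + 294.1 gives ω_n = √294.1 = 17.15 and ζ = 7/(2ω_n) = 0.2041.
2% settling time T_s ≈ 4/(ζω_n) = 4/3.5 = 1.14 s.

T_s ≈ 1.14 s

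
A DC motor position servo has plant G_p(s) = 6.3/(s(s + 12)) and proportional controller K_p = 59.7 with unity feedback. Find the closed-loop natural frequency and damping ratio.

ω_n = 19.4 rad/s, ζ = 0.309

With unity feedback the closed-loop characteristic equation is s² + 12s + 59.7·6.3 = s² + 12s + 376.1 = 0.
Matching s² + 2ζω_n s + ω_n²: ω_n = √376.1 = 19.39 rad/s and 2ζω_n = 12, so ζ = 12/(2·19.39) = 0.309.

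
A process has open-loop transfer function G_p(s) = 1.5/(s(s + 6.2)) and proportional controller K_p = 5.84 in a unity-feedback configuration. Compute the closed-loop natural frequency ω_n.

ω_n = 2.96 rad/s

With unity feedback the closed-loop characteristic equation is s² + 6.2s + 5.84·1.5 = s² + 6.2s + 8.76 = 0.
So ω_n² = 8.76 ⇒ ω_n = 2.96 rad/s, and ζ = 6.2/(2ω_n) = 1.05.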